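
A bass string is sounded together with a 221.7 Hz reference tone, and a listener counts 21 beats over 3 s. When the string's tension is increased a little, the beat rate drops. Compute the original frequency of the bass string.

214.7 Hz

Beat frequency = 21/3 = 7 Hz.
|f − 221.7| = 7, so the bass string was at either 214.7 Hz or 228.7 Hz.
Higher tension means higher frequency; the adjustment raises the bass string's frequency.
The beat rate fell, so the adjustment moved the bass string toward 221.7 Hz — it must have started below the reference.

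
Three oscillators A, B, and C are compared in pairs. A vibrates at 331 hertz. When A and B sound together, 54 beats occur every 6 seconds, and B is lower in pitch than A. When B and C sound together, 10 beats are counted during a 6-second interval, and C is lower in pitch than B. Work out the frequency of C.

A–B: Beat frequency = 54/6 = 9 Hz.
B is below A, so f_B = 331 − 9 = 322 Hz.
B–C: Beat frequency = 10/6 = 1.6667 Hz.
C is below B, so f_C = 322 − 1.6667 = 320.3333 Hz.

320.3333 Hz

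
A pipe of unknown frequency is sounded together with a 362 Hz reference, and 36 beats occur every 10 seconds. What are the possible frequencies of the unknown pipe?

Beat frequency = 36/10 = 3.6 Hz.
|f − 362| = 3.6, so f = 362 ± 3.6.

358.4 Hz or 365.6 Hz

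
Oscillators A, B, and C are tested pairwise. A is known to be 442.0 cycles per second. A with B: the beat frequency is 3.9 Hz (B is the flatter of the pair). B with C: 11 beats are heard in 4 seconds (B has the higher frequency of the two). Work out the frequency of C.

B is below A, so f_B = 442.0 − 3.9 = 438.1 Hz.
B–C: Beat frequency = 11/4 = 2.75 Hz.
C is below B, so f_C = 438.1 − 2.75 = 435.35 Hz.

435.35 Hz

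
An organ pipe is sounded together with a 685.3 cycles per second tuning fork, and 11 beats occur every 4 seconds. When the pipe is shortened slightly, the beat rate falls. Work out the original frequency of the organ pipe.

682.55 Hz

Beat frequency = 11/4 = 2.75 Hz.
|f − 685.3| = 2.75, so the organ pipe was at either 682.55 Hz or 688.05 Hz.
A shorter pipe has a higher fundamental; the adjustment raises the organ pipe's frequency.
The beat rate fell, so the adjustment moved the organ pipe toward 685.3 Hz — it must have started below the reference.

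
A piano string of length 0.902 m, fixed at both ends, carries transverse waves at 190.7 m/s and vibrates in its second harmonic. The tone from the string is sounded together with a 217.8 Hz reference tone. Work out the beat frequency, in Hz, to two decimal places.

For a string fixed at both ends, f_n = n·v/(2L) = 2·190.7/(2·0.902) = 211.4191 Hz.
f_beat = |211.4191 − 217.8| = 6.38 Hz.

6.38 Hz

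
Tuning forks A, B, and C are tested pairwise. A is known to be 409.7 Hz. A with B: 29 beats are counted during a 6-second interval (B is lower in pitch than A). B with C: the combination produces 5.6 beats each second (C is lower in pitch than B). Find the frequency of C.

399.2667 Hz

A–B: Beat frequency = 29/6 = 4.8333 Hz.
B is below A, so f_B = 409.7 − 4.8333 = 404.8667 Hz.
C is below B, so f_C = 404.8667 − 5.6 = 399.2667 Hz.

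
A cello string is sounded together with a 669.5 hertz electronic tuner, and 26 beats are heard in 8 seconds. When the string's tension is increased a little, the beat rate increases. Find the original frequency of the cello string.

Beat frequency = 26/8 = 3.25 Hz.
|f − 669.5| = 3.25, so the cello string was at either 666.25 Hz or 672.75 Hz.
Higher tension means higher frequency; the adjustment raises the cello string's frequency.
The beat rate rose, so the adjustment moved the cello string further from 669.5 Hz — it was already above the reference.

672.75 Hz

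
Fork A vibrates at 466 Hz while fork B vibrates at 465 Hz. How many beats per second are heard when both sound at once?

f_beat = |f₁ − f₂|.
|466 − 465| = 1 Hz.

1 Hz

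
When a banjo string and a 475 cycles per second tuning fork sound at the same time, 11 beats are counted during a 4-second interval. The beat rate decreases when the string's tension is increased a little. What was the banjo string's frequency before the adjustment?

Beat frequency = 11/4 = 2.75 Hz.
|f − 475| = 2.75, so the banjo string was at either 472.25 Hz or 477.75 Hz.
Higher tension means higher frequency; the adjustment raises the banjo string's frequency.
The beat rate fell, so the adjustment moved the banjo string toward 475 Hz — it must have started below the reference.

472.25 Hz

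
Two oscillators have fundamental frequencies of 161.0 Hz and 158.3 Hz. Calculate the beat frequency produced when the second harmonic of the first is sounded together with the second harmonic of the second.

Second harmonic of the first: 2·161.0 = 322.0 Hz.
Second harmonic of the second: 2·158.3 = 316.6 Hz.
f_beat = |322.0 − 316.6| = 5.4 Hz.

5.4 Hz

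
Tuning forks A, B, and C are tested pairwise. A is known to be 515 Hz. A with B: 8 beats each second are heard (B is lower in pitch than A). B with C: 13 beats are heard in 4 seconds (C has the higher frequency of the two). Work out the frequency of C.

510.25 Hz

B is below A, so f_B = 515 − 8 = 507 Hz.
B–C: Beat frequency = 13/4 = 3.25 Hz.
C is above B, so f_C = 507 + 3.25 = 510.25 Hz.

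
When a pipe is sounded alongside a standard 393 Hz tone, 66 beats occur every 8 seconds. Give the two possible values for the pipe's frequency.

Beat frequency = 66/8 = 8.25 Hz.
|f − 393| = 8.25, so f = 393 ± 8.25.

384.75 Hz or 401.25 Hz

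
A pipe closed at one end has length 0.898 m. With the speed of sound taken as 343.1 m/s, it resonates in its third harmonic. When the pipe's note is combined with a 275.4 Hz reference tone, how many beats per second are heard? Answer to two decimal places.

11.15 Hz

Closed pipe (odd harmonics): f_n = n·v/(4L) = 3·343.1/(4·0.898) = 286.5535 Hz.
f_beat = |286.5535 − 275.4| = 11.15 Hz.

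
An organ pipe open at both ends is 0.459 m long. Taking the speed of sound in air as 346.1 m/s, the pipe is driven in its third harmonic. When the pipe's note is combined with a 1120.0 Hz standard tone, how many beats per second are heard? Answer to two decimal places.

11.05 Hz

Open pipe: f_n = n·v/(2L) = 3·346.1/(2·0.459) = 1131.0458 Hz.
f_beat = |1131.0458 − 1120.0| = 11.05 Hz.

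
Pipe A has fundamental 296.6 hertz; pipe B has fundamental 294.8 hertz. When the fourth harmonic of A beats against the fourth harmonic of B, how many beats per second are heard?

7.2 Hz

Fourth harmonic of the first: 4·296.6 = 1186.4 Hz.
Fourth harmonic of the second: 4·294.8 = 1179.2 Hz.
f_beat = |1186.4 − 1179.2| = 7.2 Hz.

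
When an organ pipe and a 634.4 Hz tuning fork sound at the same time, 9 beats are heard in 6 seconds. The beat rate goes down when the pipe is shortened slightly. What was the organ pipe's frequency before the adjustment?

Beat frequency = 9/6 = 1.5 Hz.
|f − 634.4| = 1.5, so the organ pipe was at either 632.9 Hz or 635.9 Hz.
A shorter pipe has a higher fundamental; the adjustment raises the organ pipe's frequency.
The beat rate fell, so the adjustment moved the organ pipe toward 634.4 Hz — it must have started below the reference.

632.9 Hz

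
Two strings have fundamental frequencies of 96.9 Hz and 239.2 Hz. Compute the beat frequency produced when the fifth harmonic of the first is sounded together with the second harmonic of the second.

6.1 Hz

Fifth harmonic of the first: 5·96.9 = 484.5 Hz.
Second harmonic of the second: 2·239.2 = 478.4 Hz.
f_beat = |484.5 − 478.4| = 6.1 Hz.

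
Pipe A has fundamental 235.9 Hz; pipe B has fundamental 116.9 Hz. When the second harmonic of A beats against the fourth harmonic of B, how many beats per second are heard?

4.2 Hz

Second harmonic of the first: 2·235.9 = 471.8 Hz.
Fourth harmonic of the second: 4·116.9 = 467.6 Hz.
f_beat = |471.8 − 467.6| = 4.2 Hz.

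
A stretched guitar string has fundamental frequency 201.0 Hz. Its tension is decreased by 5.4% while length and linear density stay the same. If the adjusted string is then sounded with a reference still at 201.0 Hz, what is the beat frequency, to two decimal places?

For a string, f ∝ √T, so the new frequency is 201.0·√0.946 = 195.4977 Hz.
f_beat = |195.4977 − 201.0| = 5.50 Hz.

5.50 Hz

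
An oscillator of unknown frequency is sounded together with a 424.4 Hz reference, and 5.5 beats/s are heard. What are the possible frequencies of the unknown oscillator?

|f − 424.4| = 5.5, so f = 424.4 ± 5.5.

418.9 Hz or 429.9 Hz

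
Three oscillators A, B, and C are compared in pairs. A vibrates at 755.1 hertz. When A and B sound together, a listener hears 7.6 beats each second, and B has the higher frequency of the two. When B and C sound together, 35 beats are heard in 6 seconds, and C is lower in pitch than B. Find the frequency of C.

B is above A, so f_B = 755.1 + 7.6 = 762.7 Hz.
B–C: Beat frequency = 35/6 = 5.8333 Hz.
C is below B, so f_C = 762.7 − 5.8333 = 756.8667 Hz.

756.8667 Hz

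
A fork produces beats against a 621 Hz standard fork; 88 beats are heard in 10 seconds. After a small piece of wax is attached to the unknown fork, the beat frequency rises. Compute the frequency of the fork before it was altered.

Beat frequency = 88/10 = 8.8 Hz.
|f − 621| = 8.8, so the fork was at either 612.2 Hz or 629.8 Hz.
Loading a fork with wax lowers its frequency; the adjustment lowers the fork's frequency.
The beat rate rose, so the adjustment moved the fork further from 621 Hz — it was already below the reference.

612.2 Hz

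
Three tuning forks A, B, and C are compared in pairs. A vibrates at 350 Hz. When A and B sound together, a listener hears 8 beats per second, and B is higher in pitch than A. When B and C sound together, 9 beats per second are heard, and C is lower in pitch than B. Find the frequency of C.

B is above A, so f_B = 350 + 8 = 358 Hz.
C is below B, so f_C = 358 − 9 = 349 Hz.

349 Hz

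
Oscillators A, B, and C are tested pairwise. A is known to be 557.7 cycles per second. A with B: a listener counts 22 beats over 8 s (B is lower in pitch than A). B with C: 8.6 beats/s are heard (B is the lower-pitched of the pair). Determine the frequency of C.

563.55 Hz

A–B: Beat frequency = 22/8 = 2.75 Hz.
B is below A, so f_B = 557.7 − 2.75 = 554.95 Hz.
C is above B, so f_C = 554.95 + 8.6 = 563.55 Hz.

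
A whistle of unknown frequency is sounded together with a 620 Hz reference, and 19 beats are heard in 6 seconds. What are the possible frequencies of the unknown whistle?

616.8333 Hz or 623.1667 Hz

Beat frequency = 19/6 = 3.1667 Hz.
|f − 620| = 3.1667, so f = 620 ± 3.1667.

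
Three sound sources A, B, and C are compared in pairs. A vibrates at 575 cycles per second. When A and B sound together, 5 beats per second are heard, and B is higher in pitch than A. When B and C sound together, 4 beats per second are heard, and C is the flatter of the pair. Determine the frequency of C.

B is above A, so f_B = 575 + 5 = 580 Hz.
C is below B, so f_C = 580 − 4 = 576 Hz.

576 Hz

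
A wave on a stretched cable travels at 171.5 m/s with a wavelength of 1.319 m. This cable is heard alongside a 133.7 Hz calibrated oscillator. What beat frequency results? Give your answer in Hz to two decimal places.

3.68 Hz

Source frequency f = v/λ = 171.5/1.319 = 130.0227 Hz.
f_beat = |130.0227 − 133.7| = 3.68 Hz.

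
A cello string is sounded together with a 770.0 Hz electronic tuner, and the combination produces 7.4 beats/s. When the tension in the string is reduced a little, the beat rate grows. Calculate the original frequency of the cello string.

762.6 Hz

|f − 770.0| = 7.4, so the cello string was at either 762.6 Hz or 777.4 Hz.
Lower tension means lower frequency; the adjustment lowers the cello string's frequency.
The beat rate rose, so the adjustment moved the cello string further from 770.0 Hz — it was already below the reference.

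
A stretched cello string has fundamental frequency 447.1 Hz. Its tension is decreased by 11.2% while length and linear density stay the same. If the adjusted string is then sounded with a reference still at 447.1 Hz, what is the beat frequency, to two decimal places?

25.78 Hz

For a string, f ∝ √T, so the new frequency is 447.1·√0.888 = 421.3191 Hz.
f_beat = |421.3191 − 447.1| = 25.78 Hz.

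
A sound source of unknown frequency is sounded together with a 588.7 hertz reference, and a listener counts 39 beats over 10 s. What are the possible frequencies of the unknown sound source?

584.8 Hz or 592.6 Hz

Beat frequency = 39/10 = 3.9 Hz.
|f − 588.7| = 3.9, so f = 588.7 ± 3.9.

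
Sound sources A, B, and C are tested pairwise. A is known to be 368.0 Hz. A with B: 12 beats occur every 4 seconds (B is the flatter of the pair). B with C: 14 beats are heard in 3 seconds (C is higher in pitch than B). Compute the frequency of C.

369.6667 Hz

A–B: Beat frequency = 12/4 = 3 Hz.
B is below A, so f_B = 368.0 − 3 = 365 Hz.
B–C: Beat frequency = 14/3 = 4.6667 Hz.
C is above B, so f_C = 365 + 4.6667 = 369.6667 Hz.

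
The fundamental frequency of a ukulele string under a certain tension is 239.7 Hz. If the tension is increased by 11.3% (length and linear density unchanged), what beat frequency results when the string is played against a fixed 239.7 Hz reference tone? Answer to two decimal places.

13.18 Hz

For a string, f ∝ √T, so the new frequency is 239.7·√1.113 = 252.8807 Hz.
f_beat = |252.8807 − 239.7| = 13.18 Hz.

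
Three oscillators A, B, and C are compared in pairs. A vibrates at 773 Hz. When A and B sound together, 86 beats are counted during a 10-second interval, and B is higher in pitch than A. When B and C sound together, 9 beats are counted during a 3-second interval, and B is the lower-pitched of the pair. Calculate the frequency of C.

784.6 Hz

A–B: Beat frequency = 86/10 = 8.6 Hz.
B is above A, so f_B = 773 + 8.6 = 781.6 Hz.
B–C: Beat frequency = 9/3 = 3 Hz.
C is above B, so f_C = 781.6 + 3 = 784.6 Hz.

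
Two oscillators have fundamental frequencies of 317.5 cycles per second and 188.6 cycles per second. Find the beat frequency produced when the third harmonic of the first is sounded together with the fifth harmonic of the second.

Third harmonic of the first: 3·317.5 = 952.5 Hz.
Fifth harmonic of the second: 5·188.6 = 943.0 Hz.
f_beat = |952.5 − 943.0| = 9.5 Hz.

9.5 Hz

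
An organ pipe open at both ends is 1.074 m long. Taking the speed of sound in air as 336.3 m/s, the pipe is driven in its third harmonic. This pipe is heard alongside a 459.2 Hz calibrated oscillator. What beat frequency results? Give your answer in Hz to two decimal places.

10.49 Hz

Open pipe: f_n = n·v/(2L) = 3·336.3/(2·1.074) = 469.6927 Hz.
f_beat = |469.6927 − 459.2| = 10.49 Hz.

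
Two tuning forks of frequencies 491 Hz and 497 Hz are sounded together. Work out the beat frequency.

6 Hz

f_beat = |f₁ − f₂|.
|491 − 497| = 6 Hz.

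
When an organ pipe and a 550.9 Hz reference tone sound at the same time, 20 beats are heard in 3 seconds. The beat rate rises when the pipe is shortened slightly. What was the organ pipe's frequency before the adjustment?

Beat frequency = 20/3 = 6.6667 Hz.
|f − 550.9| = 6.6667, so the organ pipe was at either 544.2333 Hz or 557.5667 Hz.
A shorter pipe has a higher fundamental; the adjustment raises the organ pipe's frequency.
The beat rate rose, so the adjustment moved the organ pipe further from 550.9 Hz — it was already above the reference.

557.5667 Hz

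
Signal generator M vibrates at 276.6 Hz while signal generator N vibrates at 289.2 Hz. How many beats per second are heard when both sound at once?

12.6 Hz

Beats arise from superposition of two nearby frequencies; the beat rate is |f₁ − f₂|.
|276.6 − 289.2| = 12.6 Hz.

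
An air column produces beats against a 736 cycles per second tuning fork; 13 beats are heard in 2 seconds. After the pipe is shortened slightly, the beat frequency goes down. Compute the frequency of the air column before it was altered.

729.5 Hz

Beat frequency = 13/2 = 6.5 Hz.
|f − 736| = 6.5, so the air column was at either 729.5 Hz or 742.5 Hz.
A shorter pipe has a higher fundamental; the adjustment raises the air column's frequency.
The beat rate fell, so the adjustment moved the air column toward 736 Hz — it must have started below the reference.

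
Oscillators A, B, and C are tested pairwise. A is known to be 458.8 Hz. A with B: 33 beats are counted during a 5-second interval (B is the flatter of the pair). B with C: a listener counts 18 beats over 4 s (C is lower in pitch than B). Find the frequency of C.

447.7 Hz

A–B: Beat frequency = 33/5 = 6.6 Hz.
B is below A, so f_B = 458.8 − 6.6 = 452.2 Hz.
B–C: Beat frequency = 18/4 = 4.5 Hz.
C is below B, so f_C = 452.2 − 4.5 = 447.7 Hz.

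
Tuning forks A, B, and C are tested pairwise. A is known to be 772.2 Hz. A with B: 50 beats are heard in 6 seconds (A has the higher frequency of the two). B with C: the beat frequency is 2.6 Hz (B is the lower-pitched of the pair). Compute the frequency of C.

A–B: Beat frequency = 50/6 = 8.3333 Hz.
B is below A, so f_B = 772.2 − 8.3333 = 763.8667 Hz.
C is above B, so f_C = 763.8667 + 2.6 = 766.4667 Hz.

766.4667 Hz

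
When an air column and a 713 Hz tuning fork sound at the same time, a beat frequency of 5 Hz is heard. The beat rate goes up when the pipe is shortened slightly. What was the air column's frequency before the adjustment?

718 Hz

|f − 713| = 5, so the air column was at either 708 Hz or 718 Hz.
A shorter pipe has a higher fundamental; the adjustment raises the air column's frequency.
The beat rate rose, so the adjustment moved the air column further from 713 Hz — it was already above the reference.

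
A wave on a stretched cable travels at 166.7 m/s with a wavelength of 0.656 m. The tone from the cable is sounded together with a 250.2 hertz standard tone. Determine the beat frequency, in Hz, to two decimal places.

3.92 Hz

Source frequency f = v/λ = 166.7/0.656 = 254.1159 Hz.
f_beat = |254.1159 − 250.2| = 3.92 Hz.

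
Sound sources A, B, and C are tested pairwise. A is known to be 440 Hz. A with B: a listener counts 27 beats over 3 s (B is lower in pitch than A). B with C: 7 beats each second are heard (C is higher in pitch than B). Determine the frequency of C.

A–B: Beat frequency = 27/3 = 9 Hz.
B is below A, so f_B = 440 − 9 = 431 Hz.
C is above B, so f_C = 431 + 7 = 438 Hz.

438 Hz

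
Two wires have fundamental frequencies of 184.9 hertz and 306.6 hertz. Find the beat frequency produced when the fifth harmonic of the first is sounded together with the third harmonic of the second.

Fifth harmonic of the first: 5·184.9 = 924.5 Hz.
Third harmonic of the second: 3·306.6 = 919.8 Hz.
f_beat = |924.5 − 919.8| = 4.7 Hz.

4.7 Hz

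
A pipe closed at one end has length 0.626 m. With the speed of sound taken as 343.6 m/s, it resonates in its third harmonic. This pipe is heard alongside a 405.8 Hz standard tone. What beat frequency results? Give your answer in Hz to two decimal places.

5.86 Hz

Closed pipe (odd harmonics): f_n = n·v/(4L) = 3·343.6/(4·0.626) = 411.6613 Hz.
f_beat = |411.6613 − 405.8| = 5.86 Hz.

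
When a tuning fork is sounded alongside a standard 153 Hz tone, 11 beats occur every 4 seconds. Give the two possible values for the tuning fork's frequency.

Beat frequency = 11/4 = 2.75 Hz.
|f − 153| = 2.75, so f = 153 ± 2.75.

150.25 Hz or 155.75 Hz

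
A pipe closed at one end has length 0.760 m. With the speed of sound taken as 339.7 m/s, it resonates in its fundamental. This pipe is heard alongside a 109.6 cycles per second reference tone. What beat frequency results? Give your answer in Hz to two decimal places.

Closed pipe (odd harmonics): f_n = n·v/(4L) = 1·339.7/(4·0.760) = 111.7434 Hz.
f_beat = |111.7434 − 109.6| = 2.14 Hz.

2.14 Hz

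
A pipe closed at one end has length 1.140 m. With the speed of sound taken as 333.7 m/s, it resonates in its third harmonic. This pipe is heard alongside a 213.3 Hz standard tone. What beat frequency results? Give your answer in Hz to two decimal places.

Closed pipe (odd harmonics): f_n = n·v/(4L) = 3·333.7/(4·1.140) = 219.5395 Hz.
f_beat = |219.5395 − 213.3| = 6.24 Hz.

6.24 Hz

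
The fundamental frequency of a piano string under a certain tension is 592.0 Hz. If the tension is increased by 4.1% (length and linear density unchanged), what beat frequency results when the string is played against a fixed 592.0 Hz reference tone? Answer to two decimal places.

12.01 Hz

For a string, f ∝ √T, so the new frequency is 592.0·√1.041 = 604.0141 Hz.
f_beat = |604.0141 − 592.0| = 12.01 Hz.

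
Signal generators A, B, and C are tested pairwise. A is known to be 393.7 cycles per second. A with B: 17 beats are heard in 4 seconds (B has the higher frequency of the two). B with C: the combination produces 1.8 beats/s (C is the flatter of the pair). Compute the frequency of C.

A–B: Beat frequency = 17/4 = 4.25 Hz.
B is above A, so f_B = 393.7 + 4.25 = 397.95 Hz.
C is below B, so f_C = 397.95 − 1.8 = 396.15 Hz.

396.15 Hz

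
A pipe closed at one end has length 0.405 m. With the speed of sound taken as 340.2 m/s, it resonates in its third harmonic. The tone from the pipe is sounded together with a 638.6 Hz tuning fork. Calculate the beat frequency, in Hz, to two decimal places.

8.60 Hz

Closed pipe (odd harmonics): f_n = n·v/(4L) = 3·340.2/(4·0.405) = 630.0000 Hz.
f_beat = |630.0000 − 638.6| = 8.60 Hz.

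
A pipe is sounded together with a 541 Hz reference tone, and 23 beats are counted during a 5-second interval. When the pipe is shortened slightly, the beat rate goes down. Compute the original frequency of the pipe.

Beat frequency = 23/5 = 4.6 Hz.
|f − 541| = 4.6, so the pipe was at either 536.4 Hz or 545.6 Hz.
A shorter pipe has a higher fundamental; the adjustment raises the pipe's frequency.
The beat rate fell, so the adjustment moved the pipe toward 541 Hz — it must have started below the reference.

536.4 Hz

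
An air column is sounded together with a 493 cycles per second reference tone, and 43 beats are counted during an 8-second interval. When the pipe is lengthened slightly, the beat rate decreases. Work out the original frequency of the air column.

498.375 Hz

Beat frequency = 43/8 = 5.375 Hz.
|f − 493| = 5.375, so the air column was at either 487.625 Hz or 498.375 Hz.
A longer pipe has a lower fundamental; the adjustment lowers the air column's frequency.
The beat rate fell, so the adjustment moved the air column toward 493 Hz — it must have started above the reference.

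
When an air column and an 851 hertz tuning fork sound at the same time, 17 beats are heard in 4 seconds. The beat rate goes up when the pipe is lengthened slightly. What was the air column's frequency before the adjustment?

846.75 Hz

Beat frequency = 17/4 = 4.25 Hz.
|f − 851| = 4.25, so the air column was at either 846.75 Hz or 855.25 Hz.
A longer pipe has a lower fundamental; the adjustment lowers the air column's frequency.
The beat rate rose, so the adjustment moved the air column further from 851 Hz — it was already below the reference.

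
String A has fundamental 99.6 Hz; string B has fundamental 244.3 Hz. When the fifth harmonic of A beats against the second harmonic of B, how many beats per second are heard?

9.4 Hz

Fifth harmonic of the first: 5·99.6 = 498.0 Hz.
Second harmonic of the second: 2·244.3 = 488.6 Hz.
f_beat = |498.0 − 488.6| = 9.4 Hz.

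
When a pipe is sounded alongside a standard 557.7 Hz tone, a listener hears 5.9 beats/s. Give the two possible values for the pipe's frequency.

|f − 557.7| = 5.9, so f = 557.7 ± 5.9.

551.8 Hz or 563.6 Hz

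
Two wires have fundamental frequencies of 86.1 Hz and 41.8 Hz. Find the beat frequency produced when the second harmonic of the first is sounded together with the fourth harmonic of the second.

Second harmonic of the first: 2·86.1 = 172.2 Hz.
Fourth harmonic of the second: 4·41.8 = 167.2 Hz.
f_beat = |172.2 − 167.2| = 5.0 Hz.

5.0 Hz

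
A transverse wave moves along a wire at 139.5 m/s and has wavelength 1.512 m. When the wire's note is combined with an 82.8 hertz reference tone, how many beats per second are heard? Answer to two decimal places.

9.46 Hz

Source frequency f = v/λ = 139.5/1.512 = 92.2619 Hz.
f_beat = |92.2619 − 82.8| = 9.46 Hz.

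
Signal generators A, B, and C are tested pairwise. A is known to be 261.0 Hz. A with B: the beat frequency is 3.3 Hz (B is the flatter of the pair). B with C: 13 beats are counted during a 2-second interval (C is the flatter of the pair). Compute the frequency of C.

B is below A, so f_B = 261.0 − 3.3 = 257.7 Hz.
B–C: Beat frequency = 13/2 = 6.5 Hz.
C is below B, so f_C = 257.7 − 6.5 = 251.2 Hz.

251.2 Hz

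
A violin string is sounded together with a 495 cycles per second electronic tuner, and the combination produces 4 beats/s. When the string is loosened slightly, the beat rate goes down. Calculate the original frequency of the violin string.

499 Hz

|f − 495| = 4, so the violin string was at either 491 Hz or 499 Hz.
Reducing tension lowers a string's frequency; the adjustment lowers the violin string's frequency.
The beat rate fell, so the adjustment moved the violin string toward 495 Hz — it must have started above the reference.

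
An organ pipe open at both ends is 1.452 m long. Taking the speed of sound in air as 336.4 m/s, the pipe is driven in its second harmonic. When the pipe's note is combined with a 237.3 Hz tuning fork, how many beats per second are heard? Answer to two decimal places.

5.62 Hz

Open pipe: f_n = n·v/(2L) = 2·336.4/(2·1.452) = 231.6804 Hz.
f_beat = |231.6804 − 237.3| = 5.62 Hz.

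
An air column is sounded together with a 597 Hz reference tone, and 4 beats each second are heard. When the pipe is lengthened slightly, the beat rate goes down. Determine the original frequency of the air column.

601 Hz

|f − 597| = 4, so the air column was at either 593 Hz or 601 Hz.
A longer pipe has a lower fundamental; the adjustment lowers the air column's frequency.
The beat rate fell, so the adjustment moved the air column toward 597 Hz — it must have started above the reference.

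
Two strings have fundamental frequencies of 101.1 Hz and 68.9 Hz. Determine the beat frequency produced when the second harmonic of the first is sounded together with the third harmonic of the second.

4.5 Hz

Second harmonic of the first: 2·101.1 = 202.2 Hz.
Third harmonic of the second: 3·68.9 = 206.7 Hz.
f_beat = |202.2 − 206.7| = 4.5 Hz.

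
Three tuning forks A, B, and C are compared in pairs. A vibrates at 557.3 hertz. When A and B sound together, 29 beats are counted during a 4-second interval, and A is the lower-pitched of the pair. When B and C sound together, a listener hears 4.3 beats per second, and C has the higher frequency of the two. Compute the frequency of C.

568.85 Hz

A–B: Beat frequency = 29/4 = 7.25 Hz.
B is above A, so f_B = 557.3 + 7.25 = 564.55 Hz.
C is above B, so f_C = 564.55 + 4.3 = 568.85 Hz.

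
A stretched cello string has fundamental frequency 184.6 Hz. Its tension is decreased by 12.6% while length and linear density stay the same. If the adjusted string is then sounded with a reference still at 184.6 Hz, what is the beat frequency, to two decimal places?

For a string, f ∝ √T, so the new frequency is 184.6·√0.874 = 172.5788 Hz.
f_beat = |172.5788 − 184.6| = 12.02 Hz.

12.02 Hz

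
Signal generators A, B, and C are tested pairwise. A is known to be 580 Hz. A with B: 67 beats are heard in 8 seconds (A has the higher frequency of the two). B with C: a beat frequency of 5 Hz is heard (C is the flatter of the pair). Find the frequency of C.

A–B: Beat frequency = 67/8 = 8.375 Hz.
B is below A, so f_B = 580 − 8.375 = 571.625 Hz.
C is below B, so f_C = 571.625 − 5 = 566.625 Hz.

566.625 Hz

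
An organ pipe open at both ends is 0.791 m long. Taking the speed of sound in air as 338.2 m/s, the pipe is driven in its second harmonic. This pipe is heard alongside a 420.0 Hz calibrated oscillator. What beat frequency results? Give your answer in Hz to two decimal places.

7.56 Hz

Open pipe: f_n = n·v/(2L) = 2·338.2/(2·0.791) = 427.5601 Hz.
f_beat = |427.5601 − 420.0| = 7.56 Hz.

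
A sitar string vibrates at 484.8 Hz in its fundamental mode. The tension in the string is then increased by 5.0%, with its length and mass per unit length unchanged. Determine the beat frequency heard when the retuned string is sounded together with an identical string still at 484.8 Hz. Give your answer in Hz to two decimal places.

11.97 Hz

For a string, f ∝ √T, so the new frequency is 484.8·√1.050 = 496.7722 Hz.
f_beat = |496.7722 − 484.8| = 11.97 Hz.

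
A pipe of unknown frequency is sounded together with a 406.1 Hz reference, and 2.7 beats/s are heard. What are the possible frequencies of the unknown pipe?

|f − 406.1| = 2.7, so f = 406.1 ± 2.7.

403.4 Hz or 408.8 Hz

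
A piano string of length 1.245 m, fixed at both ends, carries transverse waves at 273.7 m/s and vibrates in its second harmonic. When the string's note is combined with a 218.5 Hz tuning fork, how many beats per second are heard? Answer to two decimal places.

1.34 Hz

For a string fixed at both ends, f_n = n·v/(2L) = 2·273.7/(2·1.245) = 219.8394 Hz.
f_beat = |219.8394 − 218.5| = 1.34 Hz.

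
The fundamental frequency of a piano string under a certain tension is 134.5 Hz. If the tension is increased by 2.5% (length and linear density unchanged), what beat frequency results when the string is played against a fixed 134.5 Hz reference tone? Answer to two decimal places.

For a string, f ∝ √T, so the new frequency is 134.5·√1.025 = 136.1709 Hz.
f_beat = |136.1709 − 134.5| = 1.67 Hz.

1.67 Hz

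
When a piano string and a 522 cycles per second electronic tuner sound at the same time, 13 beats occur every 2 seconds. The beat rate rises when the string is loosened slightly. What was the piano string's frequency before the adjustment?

Beat frequency = 13/2 = 6.5 Hz.
|f − 522| = 6.5, so the piano string was at either 515.5 Hz or 528.5 Hz.
Reducing tension lowers a string's frequency; the adjustment lowers the piano string's frequency.
The beat rate rose, so the adjustment moved the piano string further from 522 Hz — it was already below the reference.

515.5 Hz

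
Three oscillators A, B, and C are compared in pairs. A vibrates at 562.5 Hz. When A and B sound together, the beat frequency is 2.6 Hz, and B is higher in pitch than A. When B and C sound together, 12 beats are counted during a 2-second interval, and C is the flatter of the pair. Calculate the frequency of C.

B is above A, so f_B = 562.5 + 2.6 = 565.1 Hz.
B–C: Beat frequency = 12/2 = 6 Hz.
C is below B, so f_C = 565.1 − 6 = 559.1 Hz.

559.1 Hz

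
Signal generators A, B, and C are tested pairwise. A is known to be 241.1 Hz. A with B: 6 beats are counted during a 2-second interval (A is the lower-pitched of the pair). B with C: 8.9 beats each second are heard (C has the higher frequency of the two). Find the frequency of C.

253 Hz

A–B: Beat frequency = 6/2 = 3 Hz.
B is above A, so f_B = 241.1 + 3 = 244.1 Hz.
C is above B, so f_C = 244.1 + 8.9 = 253 Hz.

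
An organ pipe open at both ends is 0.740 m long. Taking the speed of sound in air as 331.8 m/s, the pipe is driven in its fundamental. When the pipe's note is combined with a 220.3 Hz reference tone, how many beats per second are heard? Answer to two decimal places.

Open pipe: f_n = n·v/(2L) = 1·331.8/(2·0.740) = 224.1892 Hz.
f_beat = |224.1892 − 220.3| = 3.89 Hz.

3.89 Hz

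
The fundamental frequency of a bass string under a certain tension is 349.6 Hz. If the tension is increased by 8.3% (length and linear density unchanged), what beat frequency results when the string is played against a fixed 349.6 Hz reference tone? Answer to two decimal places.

14.22 Hz

For a string, f ∝ √T, so the new frequency is 349.6·√1.083 = 363.8192 Hz.
f_beat = |363.8192 − 349.6| = 14.22 Hz.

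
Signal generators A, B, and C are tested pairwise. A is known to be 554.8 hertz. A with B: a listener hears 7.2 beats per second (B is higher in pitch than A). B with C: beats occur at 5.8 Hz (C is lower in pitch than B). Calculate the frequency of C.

B is above A, so f_B = 554.8 + 7.2 = 562 Hz.
C is below B, so f_C = 562 − 5.8 = 556.2 Hz.

556.2 Hz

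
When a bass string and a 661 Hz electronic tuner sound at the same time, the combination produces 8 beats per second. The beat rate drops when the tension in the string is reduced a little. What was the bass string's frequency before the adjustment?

|f − 661| = 8, so the bass string was at either 653 Hz or 669 Hz.
Lower tension means lower frequency; the adjustment lowers the bass string's frequency.
The beat rate fell, so the adjustment moved the bass string toward 661 Hz — it must have started above the reference.

669 Hz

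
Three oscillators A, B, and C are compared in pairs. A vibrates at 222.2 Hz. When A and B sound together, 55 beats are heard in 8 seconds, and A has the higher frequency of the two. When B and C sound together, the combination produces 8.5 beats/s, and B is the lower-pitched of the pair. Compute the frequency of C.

A–B: Beat frequency = 55/8 = 6.875 Hz.
B is below A, so f_B = 222.2 − 6.875 = 215.325 Hz.
C is above B, so f_C = 215.325 + 8.5 = 223.825 Hz.

223.825 Hz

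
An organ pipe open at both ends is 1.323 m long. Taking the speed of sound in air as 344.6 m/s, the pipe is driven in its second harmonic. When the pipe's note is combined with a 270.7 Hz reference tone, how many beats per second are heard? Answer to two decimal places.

10.23 Hz

Open pipe: f_n = n·v/(2L) = 2·344.6/(2·1.323) = 260.4686 Hz.
f_beat = |260.4686 − 270.7| = 10.23 Hz.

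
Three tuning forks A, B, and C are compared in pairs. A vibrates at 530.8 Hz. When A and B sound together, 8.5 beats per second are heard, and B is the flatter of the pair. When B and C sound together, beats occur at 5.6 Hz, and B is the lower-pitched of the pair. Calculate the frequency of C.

527.9 Hz

B is below A, so f_B = 530.8 − 8.5 = 522.3 Hz.
C is above B, so f_C = 522.3 + 5.6 = 527.9 Hz.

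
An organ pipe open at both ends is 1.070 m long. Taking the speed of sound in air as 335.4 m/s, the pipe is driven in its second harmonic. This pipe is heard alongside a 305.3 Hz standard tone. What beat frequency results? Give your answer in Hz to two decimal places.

Open pipe: f_n = n·v/(2L) = 2·335.4/(2·1.070) = 313.4579 Hz.
f_beat = |313.4579 − 305.3| = 8.16 Hz.

8.16 Hz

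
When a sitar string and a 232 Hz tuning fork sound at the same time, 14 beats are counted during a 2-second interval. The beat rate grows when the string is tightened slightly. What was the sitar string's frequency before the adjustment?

Beat frequency = 14/2 = 7 Hz.
|f − 232| = 7, so the sitar string was at either 225 Hz or 239 Hz.
Increasing tension raises a string's frequency; the adjustment raises the sitar string's frequency.
The beat rate rose, so the adjustment moved the sitar string further from 232 Hz — it was already above the reference.

239 Hz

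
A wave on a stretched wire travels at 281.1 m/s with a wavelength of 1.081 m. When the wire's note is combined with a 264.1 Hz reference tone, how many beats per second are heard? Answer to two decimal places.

Source frequency f = v/λ = 281.1/1.081 = 260.0370 Hz.
f_beat = |260.0370 − 264.1| = 4.06 Hz.

4.06 Hz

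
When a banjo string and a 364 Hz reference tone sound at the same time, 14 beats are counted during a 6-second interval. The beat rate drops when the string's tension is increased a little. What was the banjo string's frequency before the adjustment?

Beat frequency = 14/6 = 2.3333 Hz.
|f − 364| = 2.3333, so the banjo string was at either 361.6667 Hz or 366.3333 Hz.
Higher tension means higher frequency; the adjustment raises the banjo string's frequency.
The beat rate fell, so the adjustment moved the banjo string toward 364 Hz — it must have started below the reference.

361.6667 Hz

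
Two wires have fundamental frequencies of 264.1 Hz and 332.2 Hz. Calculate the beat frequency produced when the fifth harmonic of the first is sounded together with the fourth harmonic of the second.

Fifth harmonic of the first: 5·264.1 = 1320.5 Hz.
Fourth harmonic of the second: 4·332.2 = 1328.8 Hz.
f_beat = |1320.5 − 1328.8| = 8.3 Hz.

8.3 Hz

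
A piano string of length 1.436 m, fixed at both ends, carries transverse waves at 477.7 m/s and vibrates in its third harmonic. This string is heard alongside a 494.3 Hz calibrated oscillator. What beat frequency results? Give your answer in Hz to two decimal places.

4.69 Hz

For a string fixed at both ends, f_n = n·v/(2L) = 3·477.7/(2·1.436) = 498.9903 Hz.
f_beat = |498.9903 − 494.3| = 4.69 Hz.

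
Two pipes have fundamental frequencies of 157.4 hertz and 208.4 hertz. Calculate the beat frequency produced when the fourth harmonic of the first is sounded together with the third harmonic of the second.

4.4 Hz

Fourth harmonic of the first: 4·157.4 = 629.6 Hz.
Third harmonic of the second: 3·208.4 = 625.2 Hz.
f_beat = |629.6 − 625.2| = 4.4 Hz.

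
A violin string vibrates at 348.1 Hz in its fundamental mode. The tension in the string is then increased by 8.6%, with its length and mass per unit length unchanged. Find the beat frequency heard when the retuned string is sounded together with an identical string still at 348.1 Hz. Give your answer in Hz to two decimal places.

14.66 Hz

For a string, f ∝ √T, so the new frequency is 348.1·√1.086 = 362.7596 Hz.
f_beat = |362.7596 − 348.1| = 14.66 Hz.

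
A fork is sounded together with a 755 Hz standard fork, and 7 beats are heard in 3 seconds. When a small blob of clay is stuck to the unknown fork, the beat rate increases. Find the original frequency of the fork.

752.6667 Hz

Beat frequency = 7/3 = 2.3333 Hz.
|f − 755| = 2.3333, so the fork was at either 752.6667 Hz or 757.3333 Hz.
Adding mass to a fork lowers its frequency; the adjustment lowers the fork's frequency.
The beat rate rose, so the adjustment moved the fork further from 755 Hz — it was already below the reference.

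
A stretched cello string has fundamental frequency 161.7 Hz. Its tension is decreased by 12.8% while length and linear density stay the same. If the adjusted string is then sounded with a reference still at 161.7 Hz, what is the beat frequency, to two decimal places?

For a string, f ∝ √T, so the new frequency is 161.7·√0.872 = 150.9970 Hz.
f_beat = |150.9970 − 161.7| = 10.70 Hz.

10.70 Hz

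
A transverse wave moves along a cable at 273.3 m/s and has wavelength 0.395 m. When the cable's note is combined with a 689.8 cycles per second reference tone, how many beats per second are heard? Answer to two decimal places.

2.10 Hz

Source frequency f = v/λ = 273.3/0.395 = 691.8987 Hz.
f_beat = |691.8987 − 689.8| = 2.10 Hz.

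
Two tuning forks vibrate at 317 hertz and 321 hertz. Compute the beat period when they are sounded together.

0.250 s

f_beat = |317 − 321| = 4 Hz.
Beat period T = 1 / f_beat = 1 / 4 s.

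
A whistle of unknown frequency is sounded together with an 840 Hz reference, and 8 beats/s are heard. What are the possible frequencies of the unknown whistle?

|f − 840| = 8, so f = 840 ± 8.

832 Hz or 848 Hz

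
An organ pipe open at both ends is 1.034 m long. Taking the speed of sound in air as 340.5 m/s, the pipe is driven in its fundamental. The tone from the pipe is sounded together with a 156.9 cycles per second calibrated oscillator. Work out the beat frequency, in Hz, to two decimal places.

Open pipe: f_n = n·v/(2L) = 1·340.5/(2·1.034) = 164.6518 Hz.
f_beat = |164.6518 − 156.9| = 7.75 Hz.

7.75 Hz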